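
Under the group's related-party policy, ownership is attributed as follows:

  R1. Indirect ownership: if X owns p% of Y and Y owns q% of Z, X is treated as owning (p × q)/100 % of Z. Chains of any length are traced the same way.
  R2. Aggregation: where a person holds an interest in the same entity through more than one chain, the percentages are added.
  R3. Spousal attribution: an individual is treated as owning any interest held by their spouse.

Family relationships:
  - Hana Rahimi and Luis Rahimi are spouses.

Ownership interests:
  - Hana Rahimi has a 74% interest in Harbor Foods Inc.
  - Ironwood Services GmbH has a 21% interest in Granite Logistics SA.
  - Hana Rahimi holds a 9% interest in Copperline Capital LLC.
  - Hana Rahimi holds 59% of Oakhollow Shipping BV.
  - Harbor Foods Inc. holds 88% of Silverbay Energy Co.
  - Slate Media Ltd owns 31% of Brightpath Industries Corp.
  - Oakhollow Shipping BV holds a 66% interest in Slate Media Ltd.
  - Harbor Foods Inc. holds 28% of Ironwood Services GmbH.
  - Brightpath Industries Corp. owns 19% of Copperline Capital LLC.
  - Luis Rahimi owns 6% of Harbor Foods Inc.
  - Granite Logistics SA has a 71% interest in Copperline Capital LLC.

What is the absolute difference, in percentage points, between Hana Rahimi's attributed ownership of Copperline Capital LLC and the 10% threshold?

4.633406

By spousal attribution (R3), Hana Rahimi is treated as also owning Luis Rahimi's interest in Harbor Foods Inc, giving 74% + 6% = 80%.
Chain via Harbor Foods Inc. → Ironwood Services GmbH → Granite Logistics SA (R1): 80% × 28% × 21% × 71% = 3.33984% of Copperline Capital LLC.
Chain via Oakhollow Shipping BV → Slate Media Ltd → Brightpath Industries Corp. (R1): 59% × 66% × 31% × 19% = 2.293566% of Copperline Capital LLC.
Direct interest in Copperline Capital LLC: 9%.
Aggregating (R2): 3.33984% + 2.293566% + 9% = 14.633406%.
14.633406% exceeds the 10% threshold by 4.633406 percentage points.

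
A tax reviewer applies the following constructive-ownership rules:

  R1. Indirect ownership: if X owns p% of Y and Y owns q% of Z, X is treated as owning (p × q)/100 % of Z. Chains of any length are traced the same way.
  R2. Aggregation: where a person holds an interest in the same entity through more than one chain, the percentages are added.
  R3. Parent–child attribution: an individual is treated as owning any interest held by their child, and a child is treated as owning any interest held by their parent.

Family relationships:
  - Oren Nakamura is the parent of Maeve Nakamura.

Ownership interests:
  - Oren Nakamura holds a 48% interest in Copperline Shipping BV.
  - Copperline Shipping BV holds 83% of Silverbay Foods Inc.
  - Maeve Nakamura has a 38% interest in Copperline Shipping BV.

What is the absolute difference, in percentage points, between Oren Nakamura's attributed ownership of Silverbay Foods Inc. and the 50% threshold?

By parent–child attribution (R3), Oren Nakamura is treated as also owning Maeve Nakamura's interest in Copperline Shipping BV, giving 48% + 38% = 86%.
Chain via Copperline Shipping BV (R1): 86% × 83% = 71.38% of Silverbay Foods Inc.
71.38% exceeds the 50% threshold by 21.38 percentage points.

21.38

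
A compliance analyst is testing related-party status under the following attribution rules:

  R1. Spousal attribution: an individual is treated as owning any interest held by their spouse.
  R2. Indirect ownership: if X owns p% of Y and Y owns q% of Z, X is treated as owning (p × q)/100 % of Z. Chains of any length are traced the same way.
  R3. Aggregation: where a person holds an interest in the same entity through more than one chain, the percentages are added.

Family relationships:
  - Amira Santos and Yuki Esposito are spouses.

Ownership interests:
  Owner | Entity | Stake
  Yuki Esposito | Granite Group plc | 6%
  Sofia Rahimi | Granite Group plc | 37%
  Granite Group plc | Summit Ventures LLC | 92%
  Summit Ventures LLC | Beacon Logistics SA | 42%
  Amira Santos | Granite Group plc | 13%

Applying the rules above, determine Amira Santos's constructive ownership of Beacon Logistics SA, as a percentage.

By spousal attribution (R1), Amira Santos is treated as also owning Yuki Esposito's interest in Granite Group plc, giving 13% + 6% = 19%.
Chain via Granite Group plc → Summit Ventures LLC (R2): 19% × 92% × 42% = 7.3416% of Beacon Logistics SA.

7.3416%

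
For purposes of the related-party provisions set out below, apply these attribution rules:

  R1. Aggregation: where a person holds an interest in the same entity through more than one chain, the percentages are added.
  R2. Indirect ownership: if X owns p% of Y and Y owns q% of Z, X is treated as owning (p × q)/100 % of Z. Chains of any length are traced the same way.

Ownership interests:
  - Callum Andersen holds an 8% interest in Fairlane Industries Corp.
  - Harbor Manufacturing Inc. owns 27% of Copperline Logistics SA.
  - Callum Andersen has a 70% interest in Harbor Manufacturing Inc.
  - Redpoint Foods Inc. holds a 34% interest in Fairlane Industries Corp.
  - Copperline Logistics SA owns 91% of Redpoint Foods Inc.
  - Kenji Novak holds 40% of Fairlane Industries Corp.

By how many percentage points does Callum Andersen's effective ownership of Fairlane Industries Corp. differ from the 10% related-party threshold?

3.84766

Chain via Harbor Manufacturing Inc. → Copperline Logistics SA → Redpoint Foods Inc. (R2): 70% × 27% × 91% × 34% = 5.84766% of Fairlane Industries Corp.
Direct interest in Fairlane Industries Corp: 8%.
Aggregating (R1): 5.84766% + 8% = 13.84766%.
13.84766% exceeds the 10% threshold by 3.84766 percentage points.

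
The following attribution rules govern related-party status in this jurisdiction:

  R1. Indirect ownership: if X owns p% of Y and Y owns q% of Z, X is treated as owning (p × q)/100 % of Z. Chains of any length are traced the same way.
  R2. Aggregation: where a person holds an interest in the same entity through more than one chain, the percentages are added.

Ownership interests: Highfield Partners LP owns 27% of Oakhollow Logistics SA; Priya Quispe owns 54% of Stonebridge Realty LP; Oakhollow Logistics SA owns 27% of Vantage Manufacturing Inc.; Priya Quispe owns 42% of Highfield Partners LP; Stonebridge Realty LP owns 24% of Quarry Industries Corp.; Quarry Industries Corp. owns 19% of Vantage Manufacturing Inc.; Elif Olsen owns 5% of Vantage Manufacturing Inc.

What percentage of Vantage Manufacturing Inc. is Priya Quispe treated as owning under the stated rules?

Chain via Stonebridge Realty LP → Quarry Industries Corp. (R1): 54% × 24% × 19% = 2.4624% of Vantage Manufacturing Inc.
Chain via Highfield Partners LP → Oakhollow Logistics SA (R1): 42% × 27% × 27% = 3.0618% of Vantage Manufacturing Inc.
Aggregating (R2): 2.4624% + 3.0618% = 5.5242%.

5.5242%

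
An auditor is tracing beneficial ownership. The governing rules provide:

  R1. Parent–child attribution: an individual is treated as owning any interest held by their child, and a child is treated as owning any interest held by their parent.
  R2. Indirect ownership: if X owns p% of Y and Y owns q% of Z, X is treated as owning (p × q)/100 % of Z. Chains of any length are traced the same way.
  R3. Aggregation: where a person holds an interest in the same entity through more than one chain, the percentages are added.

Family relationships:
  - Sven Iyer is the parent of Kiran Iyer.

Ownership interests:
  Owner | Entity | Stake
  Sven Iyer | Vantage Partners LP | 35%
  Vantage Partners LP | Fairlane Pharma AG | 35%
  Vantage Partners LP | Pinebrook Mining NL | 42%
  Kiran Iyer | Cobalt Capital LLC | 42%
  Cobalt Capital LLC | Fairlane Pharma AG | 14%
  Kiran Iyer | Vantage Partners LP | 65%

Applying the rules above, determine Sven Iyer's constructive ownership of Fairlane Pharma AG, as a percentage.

By parent–child attribution (R1), Sven Iyer is treated as also owning Kiran Iyer's interest in Vantage Partners LP, giving 35% + 65% = 100%.
By parent–child attribution (R1), Sven Iyer is treated as owning Kiran Iyer's 42% interest in Cobalt Capital LLC.
Chain via Vantage Partners LP (R2): 100% × 35% = 35% of Fairlane Pharma AG.
Chain via Cobalt Capital LLC (R2): 42% × 14% = 5.88% of Fairlane Pharma AG.
Aggregating (R3): 35% + 5.88% = 40.88%.

40.88%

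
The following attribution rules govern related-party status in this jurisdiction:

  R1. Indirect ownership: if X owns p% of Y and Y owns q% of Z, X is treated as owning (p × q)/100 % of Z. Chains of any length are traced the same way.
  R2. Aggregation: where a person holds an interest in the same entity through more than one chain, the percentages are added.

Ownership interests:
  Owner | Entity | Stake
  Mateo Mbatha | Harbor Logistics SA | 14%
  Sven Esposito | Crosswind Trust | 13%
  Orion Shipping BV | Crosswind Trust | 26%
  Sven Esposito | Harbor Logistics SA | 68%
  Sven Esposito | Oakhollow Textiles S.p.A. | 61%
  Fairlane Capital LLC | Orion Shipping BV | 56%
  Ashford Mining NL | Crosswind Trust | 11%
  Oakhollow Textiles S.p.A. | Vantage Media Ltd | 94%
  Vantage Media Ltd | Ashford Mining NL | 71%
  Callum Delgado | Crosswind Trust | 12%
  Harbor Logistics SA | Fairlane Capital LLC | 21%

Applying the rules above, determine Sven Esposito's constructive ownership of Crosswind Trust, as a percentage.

Chain via Oakhollow Textiles S.p.A. → Vantage Media Ltd → Ashford Mining NL (R1): 61% × 94% × 71% × 11% = 4.478254% of Crosswind Trust.
Chain via Harbor Logistics SA → Fairlane Capital LLC → Orion Shipping BV (R1): 68% × 21% × 56% × 26% = 2.079168% of Crosswind Trust.
Direct interest in Crosswind Trust: 13%.
Aggregating (R2): 4.478254% + 2.079168% + 13% = 19.557422%.

19.557422%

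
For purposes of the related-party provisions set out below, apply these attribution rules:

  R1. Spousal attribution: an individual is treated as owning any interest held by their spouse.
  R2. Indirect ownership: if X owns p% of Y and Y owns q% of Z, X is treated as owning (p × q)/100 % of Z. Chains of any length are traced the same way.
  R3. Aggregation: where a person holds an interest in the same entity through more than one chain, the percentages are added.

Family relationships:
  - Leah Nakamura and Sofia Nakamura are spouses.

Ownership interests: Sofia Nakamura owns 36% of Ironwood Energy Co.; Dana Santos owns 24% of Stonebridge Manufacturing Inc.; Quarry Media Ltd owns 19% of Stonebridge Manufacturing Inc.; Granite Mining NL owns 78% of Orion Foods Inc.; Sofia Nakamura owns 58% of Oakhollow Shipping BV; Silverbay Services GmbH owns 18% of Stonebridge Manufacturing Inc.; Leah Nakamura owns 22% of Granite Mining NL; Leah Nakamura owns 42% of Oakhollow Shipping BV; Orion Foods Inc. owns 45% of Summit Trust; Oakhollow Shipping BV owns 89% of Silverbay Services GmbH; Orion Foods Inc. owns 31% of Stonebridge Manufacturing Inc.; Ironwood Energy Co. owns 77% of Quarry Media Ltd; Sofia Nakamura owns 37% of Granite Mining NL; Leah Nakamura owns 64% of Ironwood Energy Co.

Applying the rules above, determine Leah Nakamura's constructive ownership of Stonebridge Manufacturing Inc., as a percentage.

By spousal attribution (R1), Leah Nakamura is treated as also owning Sofia Nakamura's interest in Oakhollow Shipping BV, giving 42% + 58% = 100%.
By spousal attribution (R1), Leah Nakamura is treated as also owning Sofia Nakamura's interest in Ironwood Energy Co, giving 64% + 36% = 100%.
By spousal attribution (R1), Leah Nakamura is treated as also owning Sofia Nakamura's interest in Granite Mining NL, giving 22% + 37% = 59%.
Chain via Oakhollow Shipping BV → Silverbay Services GmbH (R2): 100% × 89% × 18% = 16.02% of Stonebridge Manufacturing Inc.
Chain via Ironwood Energy Co. → Quarry Media Ltd (R2): 100% × 77% × 19% = 14.63% of Stonebridge Manufacturing Inc.
Chain via Granite Mining NL → Orion Foods Inc. (R2): 59% × 78% × 31% = 14.2662% of Stonebridge Manufacturing Inc.
Aggregating (R3): 16.02% + 14.63% + 14.2662% = 44.9162%.

44.9162%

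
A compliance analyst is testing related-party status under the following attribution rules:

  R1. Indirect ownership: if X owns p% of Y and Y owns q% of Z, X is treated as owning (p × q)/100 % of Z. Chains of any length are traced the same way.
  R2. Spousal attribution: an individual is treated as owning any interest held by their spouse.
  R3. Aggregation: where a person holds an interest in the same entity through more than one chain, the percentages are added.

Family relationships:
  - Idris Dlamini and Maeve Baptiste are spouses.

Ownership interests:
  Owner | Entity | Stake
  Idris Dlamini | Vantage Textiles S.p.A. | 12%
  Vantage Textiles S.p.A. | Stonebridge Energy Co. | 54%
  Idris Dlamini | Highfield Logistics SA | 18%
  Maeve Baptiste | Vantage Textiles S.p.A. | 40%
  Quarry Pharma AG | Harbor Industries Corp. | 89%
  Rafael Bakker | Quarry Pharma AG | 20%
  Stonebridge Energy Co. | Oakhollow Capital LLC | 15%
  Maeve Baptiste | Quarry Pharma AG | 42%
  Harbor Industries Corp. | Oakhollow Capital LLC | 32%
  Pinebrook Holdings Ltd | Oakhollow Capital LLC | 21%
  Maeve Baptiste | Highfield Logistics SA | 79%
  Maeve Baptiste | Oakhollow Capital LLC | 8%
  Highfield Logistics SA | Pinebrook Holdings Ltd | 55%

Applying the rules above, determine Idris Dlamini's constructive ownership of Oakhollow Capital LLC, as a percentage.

By spousal attribution (R2), Idris Dlamini is treated as also owning Maeve Baptiste's interest in Vantage Textiles S.p.A, giving 12% + 40% = 52%.
By spousal attribution (R2), Idris Dlamini is treated as also owning Maeve Baptiste's interest in Highfield Logistics SA, giving 18% + 79% = 97%.
By spousal attribution (R2), Idris Dlamini is treated as owning Maeve Baptiste's 42% interest in Quarry Pharma AG.
By spousal attribution (R2), Idris Dlamini is treated as owning Maeve Baptiste's 8% interest in Oakhollow Capital LLC.
Chain via Vantage Textiles S.p.A. → Stonebridge Energy Co. (R1): 52% × 54% × 15% = 4.212% of Oakhollow Capital LLC.
Chain via Highfield Logistics SA → Pinebrook Holdings Ltd (R1): 97% × 55% × 21% = 11.2035% of Oakhollow Capital LLC.
Chain via Quarry Pharma AG → Harbor Industries Corp. (R1): 42% × 89% × 32% = 11.9616% of Oakhollow Capital LLC.
Direct interest in Oakhollow Capital LLC: 8%.
Aggregating (R3): 4.212% + 11.2035% + 11.9616% + 8% = 35.3771%.

35.3771%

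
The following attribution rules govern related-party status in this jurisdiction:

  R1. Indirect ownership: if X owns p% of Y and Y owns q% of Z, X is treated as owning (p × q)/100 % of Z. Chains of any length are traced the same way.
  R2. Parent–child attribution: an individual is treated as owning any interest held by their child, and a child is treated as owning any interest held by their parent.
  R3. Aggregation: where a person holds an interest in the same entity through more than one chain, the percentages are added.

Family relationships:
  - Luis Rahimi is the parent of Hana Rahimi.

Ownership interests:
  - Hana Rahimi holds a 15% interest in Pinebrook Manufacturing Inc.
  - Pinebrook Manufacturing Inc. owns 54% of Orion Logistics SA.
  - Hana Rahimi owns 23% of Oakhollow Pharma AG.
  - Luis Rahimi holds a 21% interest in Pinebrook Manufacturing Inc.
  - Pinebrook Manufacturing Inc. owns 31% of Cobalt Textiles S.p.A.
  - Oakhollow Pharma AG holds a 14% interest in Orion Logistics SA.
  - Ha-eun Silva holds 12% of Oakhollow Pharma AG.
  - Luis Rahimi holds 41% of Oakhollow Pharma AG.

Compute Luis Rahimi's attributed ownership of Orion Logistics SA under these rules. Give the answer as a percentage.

By parent–child attribution (R2), Luis Rahimi is treated as also owning Hana Rahimi's interest in Oakhollow Pharma AG, giving 41% + 23% = 64%.
By parent–child attribution (R2), Luis Rahimi is treated as also owning Hana Rahimi's interest in Pinebrook Manufacturing Inc, giving 21% + 15% = 36%.
Chain via Oakhollow Pharma AG (R1): 64% × 14% = 8.96% of Orion Logistics SA.
Chain via Pinebrook Manufacturing Inc. (R1): 36% × 54% = 19.44% of Orion Logistics SA.
Aggregating (R3): 8.96% + 19.44% = 28.4%.

28.4%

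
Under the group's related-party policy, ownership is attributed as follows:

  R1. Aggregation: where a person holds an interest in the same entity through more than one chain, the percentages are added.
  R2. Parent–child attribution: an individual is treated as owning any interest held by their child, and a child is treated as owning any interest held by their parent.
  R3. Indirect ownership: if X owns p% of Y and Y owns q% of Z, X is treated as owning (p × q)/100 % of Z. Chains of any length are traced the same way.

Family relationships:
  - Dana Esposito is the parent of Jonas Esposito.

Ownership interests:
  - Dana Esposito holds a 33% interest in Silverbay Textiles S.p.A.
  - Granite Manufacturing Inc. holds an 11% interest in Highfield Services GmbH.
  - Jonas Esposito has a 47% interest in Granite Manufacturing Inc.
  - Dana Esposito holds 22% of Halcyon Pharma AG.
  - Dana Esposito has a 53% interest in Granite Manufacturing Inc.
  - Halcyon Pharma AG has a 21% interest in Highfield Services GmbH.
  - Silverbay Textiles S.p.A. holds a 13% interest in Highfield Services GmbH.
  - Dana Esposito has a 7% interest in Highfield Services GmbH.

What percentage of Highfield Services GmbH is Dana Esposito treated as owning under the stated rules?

26.91%

By parent–child attribution (R2), Dana Esposito is treated as also owning Jonas Esposito's interest in Granite Manufacturing Inc, giving 53% + 47% = 100%.
Chain via Silverbay Textiles S.p.A. (R3): 33% × 13% = 4.29% of Highfield Services GmbH.
Chain via Granite Manufacturing Inc. (R3): 100% × 11% = 11% of Highfield Services GmbH.
Chain via Halcyon Pharma AG (R3): 22% × 21% = 4.62% of Highfield Services GmbH.
Direct interest in Highfield Services GmbH: 7%.
Aggregating (R1): 4.29% + 11% + 4.62% + 7% = 26.91%.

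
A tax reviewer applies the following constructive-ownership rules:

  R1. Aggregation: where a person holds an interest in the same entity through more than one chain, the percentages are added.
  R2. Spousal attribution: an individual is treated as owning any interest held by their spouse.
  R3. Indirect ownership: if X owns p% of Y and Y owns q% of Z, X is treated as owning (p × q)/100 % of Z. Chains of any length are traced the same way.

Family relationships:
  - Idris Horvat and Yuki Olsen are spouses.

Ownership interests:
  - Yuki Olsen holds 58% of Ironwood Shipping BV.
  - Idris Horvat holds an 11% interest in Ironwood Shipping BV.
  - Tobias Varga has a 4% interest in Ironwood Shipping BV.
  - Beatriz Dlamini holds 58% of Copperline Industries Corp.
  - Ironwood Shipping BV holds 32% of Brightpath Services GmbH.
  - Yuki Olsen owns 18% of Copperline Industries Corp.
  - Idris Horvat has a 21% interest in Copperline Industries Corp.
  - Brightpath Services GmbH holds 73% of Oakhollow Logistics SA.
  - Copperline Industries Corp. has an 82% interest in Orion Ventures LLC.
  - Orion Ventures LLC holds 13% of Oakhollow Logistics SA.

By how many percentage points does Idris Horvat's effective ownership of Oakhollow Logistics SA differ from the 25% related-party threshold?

4.7242

By spousal attribution (R2), Idris Horvat is treated as also owning Yuki Olsen's interest in Ironwood Shipping BV, giving 11% + 58% = 69%.
By spousal attribution (R2), Idris Horvat is treated as also owning Yuki Olsen's interest in Copperline Industries Corp, giving 21% + 18% = 39%.
Chain via Ironwood Shipping BV → Brightpath Services GmbH (R3): 69% × 32% × 73% = 16.1184% of Oakhollow Logistics SA.
Chain via Copperline Industries Corp. → Orion Ventures LLC (R3): 39% × 82% × 13% = 4.1574% of Oakhollow Logistics SA.
Aggregating (R1): 16.1184% + 4.1574% = 20.2758%.
20.2758% falls short of the 25% threshold by 4.7242 percentage points.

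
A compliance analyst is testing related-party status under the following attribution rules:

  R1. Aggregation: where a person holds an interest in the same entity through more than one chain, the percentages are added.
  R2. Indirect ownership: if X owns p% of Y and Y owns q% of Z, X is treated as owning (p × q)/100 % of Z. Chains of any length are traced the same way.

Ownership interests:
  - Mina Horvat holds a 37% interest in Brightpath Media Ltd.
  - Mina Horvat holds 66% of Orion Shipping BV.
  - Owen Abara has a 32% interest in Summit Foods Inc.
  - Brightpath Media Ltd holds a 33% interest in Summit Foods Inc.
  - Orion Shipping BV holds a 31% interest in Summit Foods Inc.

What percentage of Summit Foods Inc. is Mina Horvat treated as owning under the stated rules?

Chain via Brightpath Media Ltd (R2): 37% × 33% = 12.21% of Summit Foods Inc.
Chain via Orion Shipping BV (R2): 66% × 31% = 20.46% of Summit Foods Inc.
Aggregating (R1): 12.21% + 20.46% = 32.67%.

32.67%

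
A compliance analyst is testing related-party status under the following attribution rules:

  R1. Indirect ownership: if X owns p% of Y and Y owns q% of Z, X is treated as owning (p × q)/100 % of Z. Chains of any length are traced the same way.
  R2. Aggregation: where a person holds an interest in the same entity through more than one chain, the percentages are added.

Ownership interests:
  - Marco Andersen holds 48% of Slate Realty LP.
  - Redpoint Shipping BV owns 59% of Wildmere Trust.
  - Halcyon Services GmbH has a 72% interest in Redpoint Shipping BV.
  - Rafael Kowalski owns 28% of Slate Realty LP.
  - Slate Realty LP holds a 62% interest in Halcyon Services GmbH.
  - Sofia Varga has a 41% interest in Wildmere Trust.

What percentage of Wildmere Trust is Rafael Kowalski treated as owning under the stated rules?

Chain via Slate Realty LP → Halcyon Services GmbH → Redpoint Shipping BV (R1): 28% × 62% × 72% × 59% = 7.374528% of Wildmere Trust.

7.374528%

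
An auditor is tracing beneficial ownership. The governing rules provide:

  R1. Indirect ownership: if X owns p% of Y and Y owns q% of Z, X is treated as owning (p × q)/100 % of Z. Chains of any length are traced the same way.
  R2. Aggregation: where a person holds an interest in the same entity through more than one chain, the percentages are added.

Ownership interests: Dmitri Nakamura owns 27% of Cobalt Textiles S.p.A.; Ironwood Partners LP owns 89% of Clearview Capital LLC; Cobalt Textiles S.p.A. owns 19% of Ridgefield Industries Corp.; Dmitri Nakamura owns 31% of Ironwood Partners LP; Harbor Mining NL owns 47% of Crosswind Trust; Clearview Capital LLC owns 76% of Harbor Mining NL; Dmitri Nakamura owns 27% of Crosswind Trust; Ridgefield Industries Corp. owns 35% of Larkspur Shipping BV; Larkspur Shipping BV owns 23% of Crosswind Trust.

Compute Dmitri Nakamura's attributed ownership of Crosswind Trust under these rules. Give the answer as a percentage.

37.268113%

Chain via Ironwood Partners LP → Clearview Capital LLC → Harbor Mining NL (R1): 31% × 89% × 76% × 47% = 9.855148% of Crosswind Trust.
Chain via Cobalt Textiles S.p.A. → Ridgefield Industries Corp. → Larkspur Shipping BV (R1): 27% × 19% × 35% × 23% = 0.412965% of Crosswind Trust.
Direct interest in Crosswind Trust: 27%.
Aggregating (R2): 9.855148% + 0.412965% + 27% = 37.268113%.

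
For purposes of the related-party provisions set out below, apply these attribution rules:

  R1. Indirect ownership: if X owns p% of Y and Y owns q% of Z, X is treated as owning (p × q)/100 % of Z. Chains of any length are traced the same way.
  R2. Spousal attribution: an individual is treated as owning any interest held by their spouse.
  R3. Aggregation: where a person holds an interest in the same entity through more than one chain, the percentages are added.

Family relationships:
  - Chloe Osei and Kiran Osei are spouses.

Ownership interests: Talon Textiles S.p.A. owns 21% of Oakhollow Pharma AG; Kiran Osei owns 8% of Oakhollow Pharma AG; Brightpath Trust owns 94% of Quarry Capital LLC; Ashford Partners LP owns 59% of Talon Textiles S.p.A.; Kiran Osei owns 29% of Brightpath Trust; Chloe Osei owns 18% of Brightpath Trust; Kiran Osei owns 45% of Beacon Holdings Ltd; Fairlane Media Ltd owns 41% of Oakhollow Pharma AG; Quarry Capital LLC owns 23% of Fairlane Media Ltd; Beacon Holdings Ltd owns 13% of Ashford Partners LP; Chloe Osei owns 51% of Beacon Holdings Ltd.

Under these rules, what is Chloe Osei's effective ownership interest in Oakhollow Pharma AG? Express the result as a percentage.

By spousal attribution (R2), Chloe Osei is treated as also owning Kiran Osei's interest in Beacon Holdings Ltd, giving 51% + 45% = 96%.
By spousal attribution (R2), Chloe Osei is treated as also owning Kiran Osei's interest in Brightpath Trust, giving 18% + 29% = 47%.
By spousal attribution (R2), Chloe Osei is treated as owning Kiran Osei's 8% interest in Oakhollow Pharma AG.
Chain via Beacon Holdings Ltd → Ashford Partners LP → Talon Textiles S.p.A. (R1): 96% × 13% × 59% × 21% = 1.546272% of Oakhollow Pharma AG.
Chain via Brightpath Trust → Quarry Capital LLC → Fairlane Media Ltd (R1): 47% × 94% × 23% × 41% = 4.166174% of Oakhollow Pharma AG.
Direct interest in Oakhollow Pharma AG: 8%.
Aggregating (R3): 1.546272% + 4.166174% + 8% = 13.712446%.

13.712446%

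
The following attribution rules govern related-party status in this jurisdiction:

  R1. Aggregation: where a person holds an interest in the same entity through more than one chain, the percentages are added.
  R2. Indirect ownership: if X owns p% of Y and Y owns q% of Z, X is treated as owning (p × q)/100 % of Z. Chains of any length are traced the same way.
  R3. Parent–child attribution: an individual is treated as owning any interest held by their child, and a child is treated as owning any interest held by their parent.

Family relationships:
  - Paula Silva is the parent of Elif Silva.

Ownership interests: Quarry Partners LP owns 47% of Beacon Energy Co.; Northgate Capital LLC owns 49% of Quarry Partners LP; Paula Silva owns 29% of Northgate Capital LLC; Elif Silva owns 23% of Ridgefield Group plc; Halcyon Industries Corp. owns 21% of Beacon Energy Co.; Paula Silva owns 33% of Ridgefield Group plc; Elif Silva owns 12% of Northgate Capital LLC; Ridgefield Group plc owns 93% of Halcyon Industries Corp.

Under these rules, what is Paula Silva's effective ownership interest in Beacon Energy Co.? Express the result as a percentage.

By parent–child attribution (R3), Paula Silva is treated as also owning Elif Silva's interest in Ridgefield Group plc, giving 33% + 23% = 56%.
By parent–child attribution (R3), Paula Silva is treated as also owning Elif Silva's interest in Northgate Capital LLC, giving 29% + 12% = 41%.
Chain via Ridgefield Group plc → Halcyon Industries Corp. (R2): 56% × 93% × 21% = 10.9368% of Beacon Energy Co.
Chain via Northgate Capital LLC → Quarry Partners LP (R2): 41% × 49% × 47% = 9.4423% of Beacon Energy Co.
Aggregating (R1): 10.9368% + 9.4423% = 20.3791%.

20.3791%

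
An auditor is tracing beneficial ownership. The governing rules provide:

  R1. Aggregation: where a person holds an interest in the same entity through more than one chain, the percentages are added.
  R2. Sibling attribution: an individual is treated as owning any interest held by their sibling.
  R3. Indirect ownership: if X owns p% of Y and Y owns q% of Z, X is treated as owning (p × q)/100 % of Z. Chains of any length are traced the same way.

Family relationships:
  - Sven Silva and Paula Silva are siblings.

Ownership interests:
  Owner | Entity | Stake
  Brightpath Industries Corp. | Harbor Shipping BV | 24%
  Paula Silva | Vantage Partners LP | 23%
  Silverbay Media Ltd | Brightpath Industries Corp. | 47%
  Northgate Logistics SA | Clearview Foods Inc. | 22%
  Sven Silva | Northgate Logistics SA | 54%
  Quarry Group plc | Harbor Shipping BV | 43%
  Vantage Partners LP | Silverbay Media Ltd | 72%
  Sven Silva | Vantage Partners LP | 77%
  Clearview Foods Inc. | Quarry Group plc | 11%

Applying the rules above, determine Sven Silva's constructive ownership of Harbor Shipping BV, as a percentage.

By sibling attribution (R2), Sven Silva is treated as also owning Paula Silva's interest in Vantage Partners LP, giving 77% + 23% = 100%.
Chain via Northgate Logistics SA → Clearview Foods Inc. → Quarry Group plc (R3): 54% × 22% × 11% × 43% = 0.561924% of Harbor Shipping BV.
Chain via Vantage Partners LP → Silverbay Media Ltd → Brightpath Industries Corp. (R3): 100% × 72% × 47% × 24% = 8.1216% of Harbor Shipping BV.
Aggregating (R1): 0.561924% + 8.1216% = 8.683524%.

8.683524%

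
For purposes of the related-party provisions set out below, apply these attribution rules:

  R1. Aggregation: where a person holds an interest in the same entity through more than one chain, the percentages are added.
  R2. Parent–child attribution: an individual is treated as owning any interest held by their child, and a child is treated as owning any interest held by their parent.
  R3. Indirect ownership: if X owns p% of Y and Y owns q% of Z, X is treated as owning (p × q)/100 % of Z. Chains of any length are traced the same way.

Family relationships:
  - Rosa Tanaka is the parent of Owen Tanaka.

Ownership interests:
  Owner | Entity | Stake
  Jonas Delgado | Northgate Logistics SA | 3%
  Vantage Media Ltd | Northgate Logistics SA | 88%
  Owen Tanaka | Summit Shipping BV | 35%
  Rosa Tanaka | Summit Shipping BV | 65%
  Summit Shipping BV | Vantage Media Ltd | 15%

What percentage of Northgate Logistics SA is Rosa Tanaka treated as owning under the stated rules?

By parent–child attribution (R2), Rosa Tanaka is treated as also owning Owen Tanaka's interest in Summit Shipping BV, giving 65% + 35% = 100%.
Chain via Summit Shipping BV → Vantage Media Ltd (R3): 100% × 15% × 88% = 13.2% of Northgate Logistics SA.

13.2%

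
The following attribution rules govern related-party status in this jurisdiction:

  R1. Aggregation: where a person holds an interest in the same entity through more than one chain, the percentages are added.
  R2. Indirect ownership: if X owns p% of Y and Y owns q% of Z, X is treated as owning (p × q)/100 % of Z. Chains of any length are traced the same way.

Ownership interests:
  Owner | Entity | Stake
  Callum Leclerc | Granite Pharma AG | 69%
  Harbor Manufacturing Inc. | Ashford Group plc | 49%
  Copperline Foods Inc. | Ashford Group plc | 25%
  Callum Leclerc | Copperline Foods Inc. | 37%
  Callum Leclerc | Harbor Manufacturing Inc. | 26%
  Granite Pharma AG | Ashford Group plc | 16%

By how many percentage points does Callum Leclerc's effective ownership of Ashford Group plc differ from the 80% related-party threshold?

46.97

Chain via Granite Pharma AG (R2): 69% × 16% = 11.04% of Ashford Group plc.
Chain via Harbor Manufacturing Inc. (R2): 26% × 49% = 12.74% of Ashford Group plc.
Chain via Copperline Foods Inc. (R2): 37% × 25% = 9.25% of Ashford Group plc.
Aggregating (R1): 11.04% + 12.74% + 9.25% = 33.03%.
33.03% falls short of the 80% threshold by 46.97 percentage points.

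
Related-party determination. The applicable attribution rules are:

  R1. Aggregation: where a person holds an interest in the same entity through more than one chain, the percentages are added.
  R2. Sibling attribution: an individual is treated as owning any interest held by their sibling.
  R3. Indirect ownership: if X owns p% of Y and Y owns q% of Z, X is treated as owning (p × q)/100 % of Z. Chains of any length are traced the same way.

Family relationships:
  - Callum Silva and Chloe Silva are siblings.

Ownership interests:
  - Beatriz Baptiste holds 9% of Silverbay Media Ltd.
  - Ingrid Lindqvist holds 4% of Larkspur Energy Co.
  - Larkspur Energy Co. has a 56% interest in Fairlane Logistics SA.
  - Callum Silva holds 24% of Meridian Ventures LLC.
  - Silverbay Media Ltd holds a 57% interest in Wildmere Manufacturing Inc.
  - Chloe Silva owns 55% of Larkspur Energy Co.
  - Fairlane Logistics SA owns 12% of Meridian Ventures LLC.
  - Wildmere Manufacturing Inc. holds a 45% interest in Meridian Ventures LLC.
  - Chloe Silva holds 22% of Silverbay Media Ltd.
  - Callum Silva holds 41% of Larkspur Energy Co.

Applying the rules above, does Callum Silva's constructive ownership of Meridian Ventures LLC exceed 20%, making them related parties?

Yes

By sibling attribution (R2), Callum Silva is treated as also owning Chloe Silva's interest in Larkspur Energy Co, giving 41% + 55% = 96%.
By sibling attribution (R2), Callum Silva is treated as owning Chloe Silva's 22% interest in Silverbay Media Ltd.
Chain via Larkspur Energy Co. → Fairlane Logistics SA (R3): 96% × 56% × 12% = 6.4512% of Meridian Ventures LLC.
Direct interest in Meridian Ventures LLC: 24%.
Chain via Silverbay Media Ltd → Wildmere Manufacturing Inc. (R3): 22% × 57% × 45% = 5.643% of Meridian Ventures LLC.
Aggregating (R1): 6.4512% + 24% + 5.643% = 36.0942%.
36.0942% exceeds the 20% threshold, so Callum is a related party to Meridian Ventures LLC.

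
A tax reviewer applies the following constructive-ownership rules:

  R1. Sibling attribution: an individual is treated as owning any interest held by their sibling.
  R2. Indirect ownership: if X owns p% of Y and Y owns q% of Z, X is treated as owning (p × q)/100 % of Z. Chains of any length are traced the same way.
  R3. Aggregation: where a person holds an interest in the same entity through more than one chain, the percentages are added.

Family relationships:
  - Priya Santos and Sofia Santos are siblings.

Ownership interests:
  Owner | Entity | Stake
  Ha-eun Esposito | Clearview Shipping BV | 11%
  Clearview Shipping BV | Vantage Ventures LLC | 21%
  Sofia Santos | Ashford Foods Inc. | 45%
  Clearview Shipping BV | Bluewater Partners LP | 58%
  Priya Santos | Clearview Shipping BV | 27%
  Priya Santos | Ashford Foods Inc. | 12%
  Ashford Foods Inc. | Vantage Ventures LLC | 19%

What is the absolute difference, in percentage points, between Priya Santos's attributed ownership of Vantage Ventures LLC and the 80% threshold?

By sibling attribution (R1), Priya Santos is treated as also owning Sofia Santos's interest in Ashford Foods Inc, giving 12% + 45% = 57%.
Chain via Clearview Shipping BV (R2): 27% × 21% = 5.67% of Vantage Ventures LLC.
Chain via Ashford Foods Inc. (R2): 57% × 19% = 10.83% of Vantage Ventures LLC.
Aggregating (R3): 5.67% + 10.83% = 16.5%.
16.5% falls short of the 80% threshold by 63.5 percentage points.

63.5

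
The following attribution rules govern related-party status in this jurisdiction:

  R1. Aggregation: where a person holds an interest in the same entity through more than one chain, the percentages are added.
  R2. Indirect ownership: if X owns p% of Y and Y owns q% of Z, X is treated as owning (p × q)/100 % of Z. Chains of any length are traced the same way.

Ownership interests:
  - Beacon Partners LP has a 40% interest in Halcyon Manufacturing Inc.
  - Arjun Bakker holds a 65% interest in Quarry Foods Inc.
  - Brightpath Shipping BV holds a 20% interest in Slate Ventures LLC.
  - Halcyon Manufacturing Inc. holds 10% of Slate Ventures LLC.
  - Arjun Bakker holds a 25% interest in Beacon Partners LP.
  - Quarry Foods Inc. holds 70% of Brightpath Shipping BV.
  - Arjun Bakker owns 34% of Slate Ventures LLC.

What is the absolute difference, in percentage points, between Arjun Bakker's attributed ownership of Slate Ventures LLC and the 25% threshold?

19.1

Chain via Beacon Partners LP → Halcyon Manufacturing Inc. (R2): 25% × 40% × 10% = 1% of Slate Ventures LLC.
Chain via Quarry Foods Inc. → Brightpath Shipping BV (R2): 65% × 70% × 20% = 9.1% of Slate Ventures LLC.
Direct interest in Slate Ventures LLC: 34%.
Aggregating (R1): 1% + 9.1% + 34% = 44.1%.
44.1% exceeds the 25% threshold by 19.1 percentage points.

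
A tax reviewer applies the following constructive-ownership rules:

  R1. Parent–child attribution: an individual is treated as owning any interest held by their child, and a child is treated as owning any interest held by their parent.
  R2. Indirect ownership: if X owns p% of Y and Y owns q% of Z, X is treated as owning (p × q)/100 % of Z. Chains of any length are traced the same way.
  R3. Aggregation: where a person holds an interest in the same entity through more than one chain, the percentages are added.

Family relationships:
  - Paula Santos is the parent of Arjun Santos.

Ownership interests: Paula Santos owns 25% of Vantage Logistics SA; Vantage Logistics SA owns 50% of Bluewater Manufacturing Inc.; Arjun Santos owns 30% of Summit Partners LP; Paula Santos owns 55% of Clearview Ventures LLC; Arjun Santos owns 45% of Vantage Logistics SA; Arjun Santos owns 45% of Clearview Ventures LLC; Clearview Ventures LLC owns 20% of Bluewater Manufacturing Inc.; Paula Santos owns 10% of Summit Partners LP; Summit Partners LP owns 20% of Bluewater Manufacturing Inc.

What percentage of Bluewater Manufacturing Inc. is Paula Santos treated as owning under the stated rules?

By parent–child attribution (R1), Paula Santos is treated as also owning Arjun Santos's interest in Summit Partners LP, giving 10% + 30% = 40%.
By parent–child attribution (R1), Paula Santos is treated as also owning Arjun Santos's interest in Vantage Logistics SA, giving 25% + 45% = 70%.
By parent–child attribution (R1), Paula Santos is treated as also owning Arjun Santos's interest in Clearview Ventures LLC, giving 55% + 45% = 100%.
Chain via Summit Partners LP (R2): 40% × 20% = 8% of Bluewater Manufacturing Inc.
Chain via Vantage Logistics SA (R2): 70% × 50% = 35% of Bluewater Manufacturing Inc.
Chain via Clearview Ventures LLC (R2): 100% × 20% = 20% of Bluewater Manufacturing Inc.
Aggregating (R3): 8% + 35% + 20% = 63%.

63%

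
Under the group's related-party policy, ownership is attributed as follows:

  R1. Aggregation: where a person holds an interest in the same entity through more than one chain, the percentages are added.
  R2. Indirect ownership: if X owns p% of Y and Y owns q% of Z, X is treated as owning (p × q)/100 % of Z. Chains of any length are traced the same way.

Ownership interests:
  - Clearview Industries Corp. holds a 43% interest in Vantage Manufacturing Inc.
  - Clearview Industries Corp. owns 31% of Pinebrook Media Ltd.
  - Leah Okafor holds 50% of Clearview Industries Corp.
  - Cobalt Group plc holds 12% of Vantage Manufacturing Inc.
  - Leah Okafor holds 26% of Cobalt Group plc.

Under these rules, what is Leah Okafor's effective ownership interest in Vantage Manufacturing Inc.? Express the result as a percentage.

24.62%

Chain via Cobalt Group plc (R2): 26% × 12% = 3.12% of Vantage Manufacturing Inc.
Chain via Clearview Industries Corp. (R2): 50% × 43% = 21.5% of Vantage Manufacturing Inc.
Aggregating (R1): 3.12% + 21.5% = 24.62%.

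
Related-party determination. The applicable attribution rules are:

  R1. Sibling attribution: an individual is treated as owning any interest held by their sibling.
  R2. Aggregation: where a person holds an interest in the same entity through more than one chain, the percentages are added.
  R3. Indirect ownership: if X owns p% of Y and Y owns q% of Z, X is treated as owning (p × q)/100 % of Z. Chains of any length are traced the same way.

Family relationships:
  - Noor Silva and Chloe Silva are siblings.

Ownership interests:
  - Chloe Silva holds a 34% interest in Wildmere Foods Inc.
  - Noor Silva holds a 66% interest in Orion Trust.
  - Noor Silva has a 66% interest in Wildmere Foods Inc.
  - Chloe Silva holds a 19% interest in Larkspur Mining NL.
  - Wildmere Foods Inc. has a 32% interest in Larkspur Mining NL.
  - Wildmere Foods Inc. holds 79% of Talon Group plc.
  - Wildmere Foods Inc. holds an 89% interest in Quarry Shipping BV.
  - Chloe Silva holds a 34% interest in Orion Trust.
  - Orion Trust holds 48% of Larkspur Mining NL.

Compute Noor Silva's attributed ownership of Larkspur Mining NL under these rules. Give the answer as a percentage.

By sibling attribution (R1), Noor Silva is treated as also owning Chloe Silva's interest in Orion Trust, giving 66% + 34% = 100%.
By sibling attribution (R1), Noor Silva is treated as also owning Chloe Silva's interest in Wildmere Foods Inc, giving 66% + 34% = 100%.
By sibling attribution (R1), Noor Silva is treated as owning Chloe Silva's 19% interest in Larkspur Mining NL.
Chain via Orion Trust (R3): 100% × 48% = 48% of Larkspur Mining NL.
Chain via Wildmere Foods Inc. (R3): 100% × 32% = 32% of Larkspur Mining NL.
Direct interest in Larkspur Mining NL: 19%.
Aggregating (R2): 48% + 32% + 19% = 99%.

99%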